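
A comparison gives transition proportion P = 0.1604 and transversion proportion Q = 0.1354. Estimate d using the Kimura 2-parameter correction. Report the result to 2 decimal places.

0.38

Under the Kimura two-parameter model, d = −½ ln(1 − 2P − Q) − ¼ ln(1 − 2Q).
1 − 2P − Q = 0.5438, giving −½ ln(0.5438) = 0.304587.
1 − 2Q = 0.7292, giving −¼ ln(0.7292) = 0.078952.
d = 0.304587 + 0.078952 = 0.383539.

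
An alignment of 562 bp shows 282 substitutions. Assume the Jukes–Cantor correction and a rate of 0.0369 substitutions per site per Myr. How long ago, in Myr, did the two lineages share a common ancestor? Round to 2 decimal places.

p = 282/562 ≈ 0.501779.
d = −(3/4) ln(1 − 4p/3) = −0.75 ln(1 − 0.669039) = −0.75 ln(0.330961)
  = −0.75 × (-1.105755) = 0.829316 substitutions/site.
Under a molecular clock d = 2μt, so t = d/(2μ) = 0.829316 / (2 × 0.0369) = 11.24 Myr.

11.24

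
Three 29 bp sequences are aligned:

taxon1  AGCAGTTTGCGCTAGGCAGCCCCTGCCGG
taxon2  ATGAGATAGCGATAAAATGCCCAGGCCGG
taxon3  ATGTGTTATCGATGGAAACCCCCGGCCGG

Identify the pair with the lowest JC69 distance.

taxon1–taxon2: 11/29 differ, p = 0.379, d = 0.529.
taxon1–taxon3: 11/29 differ, p = 0.379, d = 0.529.
taxon2–taxon3: 8/29 differ, p = 0.276, d = 0.344.
The smallest distance is between taxon2 and taxon3.

taxon2 and taxon3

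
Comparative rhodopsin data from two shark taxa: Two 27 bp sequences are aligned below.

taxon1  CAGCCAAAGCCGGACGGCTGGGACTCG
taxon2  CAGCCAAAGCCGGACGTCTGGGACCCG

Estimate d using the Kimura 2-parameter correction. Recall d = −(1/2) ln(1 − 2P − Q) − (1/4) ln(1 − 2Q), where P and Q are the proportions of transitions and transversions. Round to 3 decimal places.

0.078

Of 27 sites, 1 differences are transitions and 1 are transversions, so P = 1/27 ≈ 0.037037 and Q = 1/27 ≈ 0.037037.
Under the Kimura two-parameter model, d = −½ ln(1 − 2P − Q) − ¼ ln(1 − 2Q).
1 − 2P − Q = 0.888889, giving −½ ln(0.888889) = 0.058891.
1 − 2Q = 0.925926, giving −¼ ln(0.925926) = 0.019240.
d = 0.058891 + 0.019240 = 0.078131.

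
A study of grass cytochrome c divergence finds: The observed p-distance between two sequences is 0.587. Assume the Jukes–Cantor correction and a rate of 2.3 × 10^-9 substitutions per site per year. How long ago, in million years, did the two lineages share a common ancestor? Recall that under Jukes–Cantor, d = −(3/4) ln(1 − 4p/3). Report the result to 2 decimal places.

d = −(3/4) ln(1 − 4p/3) = −0.75 ln(1 − 0.782667) = −0.75 ln(0.217333)
  = −0.75 × (-1.526325) = 1.144744 substitutions/site.
Under a molecular clock d = 2μt, so t = d/(2μ) = 1.144744 / (2 × 2.3 × 10^-9) = 248.86 million years.

248.86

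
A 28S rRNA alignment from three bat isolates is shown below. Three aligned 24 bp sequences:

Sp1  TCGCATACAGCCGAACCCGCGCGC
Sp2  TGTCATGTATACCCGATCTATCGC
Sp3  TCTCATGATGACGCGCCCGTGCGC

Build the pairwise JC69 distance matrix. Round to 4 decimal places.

Sp1–Sp2: 14/24 sites differ → p ≈ 0.583333, d = −0.75 ln(1 − 0.777777) = 1.128055 ≈ 1.1281.
Sp1–Sp3: 8/24 sites differ → p ≈ 0.333333, d = −0.75 ln(1 − 0.444444) = 0.440839 ≈ 0.4408.
Sp2–Sp3: 10/24 sites differ → p ≈ 0.416667, d = −0.75 ln(1 − 0.555556) = 0.608198 ≈ 0.6082.

d(Sp1,Sp2) = 1.1281, d(Sp1,Sp3) = 0.4408, d(Sp2,Sp3) = 0.6082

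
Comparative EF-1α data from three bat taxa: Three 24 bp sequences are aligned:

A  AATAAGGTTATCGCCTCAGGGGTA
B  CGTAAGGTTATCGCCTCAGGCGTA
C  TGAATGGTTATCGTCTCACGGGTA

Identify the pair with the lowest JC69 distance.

A–B: 3/24 differ, p = 0.125, d = 0.137.
A–C: 6/24 differ, p = 0.250, d = 0.304.
B–C: 6/24 differ, p = 0.250, d = 0.304.
The smallest distance is between A and B.

A and B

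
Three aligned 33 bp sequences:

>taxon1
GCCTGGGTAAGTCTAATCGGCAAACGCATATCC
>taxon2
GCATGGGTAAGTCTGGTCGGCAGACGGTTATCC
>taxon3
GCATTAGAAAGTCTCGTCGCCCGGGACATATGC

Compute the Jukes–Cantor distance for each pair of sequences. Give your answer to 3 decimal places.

d(taxon1,taxon2) = 0.208, d(taxon1,taxon3) = 0.559, d(taxon2,taxon3) = 0.497

taxon1–taxon2: 6/33 sites differ → p ≈ 0.181818, d = −0.75 ln(1 − 0.242424) = 0.208224 ≈ 0.208.
taxon1–taxon3: 13/33 sites differ → p ≈ 0.393939, d = −0.75 ln(1 − 0.525252) = 0.558728 ≈ 0.559.
taxon2–taxon3: 12/33 sites differ → p ≈ 0.363636, d = −0.75 ln(1 − 0.484848) = 0.497470 ≈ 0.497.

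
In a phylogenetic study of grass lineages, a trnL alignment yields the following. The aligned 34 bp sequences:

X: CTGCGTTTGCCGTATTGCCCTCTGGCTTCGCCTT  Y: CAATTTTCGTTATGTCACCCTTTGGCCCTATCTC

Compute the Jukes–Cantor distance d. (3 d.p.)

The sequences differ at 18 of 34 sites, so p = 18/34 ≈ 0.529412.
d = −(3/4) ln(1 − 4p/3) = −0.75 ln(1 − 0.705883) = −0.75 ln(0.294117)
  = −0.75 × (-1.223778) = 0.917834 substitutions/site.

0.918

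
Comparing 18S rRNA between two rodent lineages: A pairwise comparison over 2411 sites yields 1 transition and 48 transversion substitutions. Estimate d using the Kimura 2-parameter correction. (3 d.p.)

P = 1/2411 ≈ 0.000415 and Q = 48/2411 ≈ 0.019909.
Under the Kimura two-parameter model, d = −½ ln(1 − 2P − Q) − ¼ ln(1 − 2Q).
1 − 2P − Q = 0.979261, giving −½ ln(0.979261) = 0.010479.
1 − 2Q = 0.960182, giving −¼ ln(0.960182) = 0.010158.
d = 0.010479 + 0.010158 = 0.020637.

0.021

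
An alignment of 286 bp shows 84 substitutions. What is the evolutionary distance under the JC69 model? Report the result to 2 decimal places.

p = 84/286 ≈ 0.293706.
d = −(3/4) ln(1 − 4p/3) = −0.75 ln(1 − 0.391608) = −0.75 ln(0.608392)
  = −0.75 × (-0.496936) = 0.372702 substitutions/site.

0.37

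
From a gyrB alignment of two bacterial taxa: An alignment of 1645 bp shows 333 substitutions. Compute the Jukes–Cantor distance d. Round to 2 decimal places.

p = 333/1645 ≈ 0.202432.
d = −(3/4) ln(1 − 4p/3) = −0.75 ln(1 − 0.269909) = −0.75 ln(0.730091)
  = −0.75 × (-0.314586) = 0.235940 substitutions/site.

0.24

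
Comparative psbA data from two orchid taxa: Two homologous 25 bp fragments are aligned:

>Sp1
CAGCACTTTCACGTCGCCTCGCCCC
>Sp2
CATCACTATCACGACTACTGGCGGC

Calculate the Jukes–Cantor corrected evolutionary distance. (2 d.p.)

The sequences differ at 8 of 25 sites (3, 8, 14, 16, 17, 20, 23, 24), so p = 8/25 = 0.32.
d = −(3/4) ln(1 − 4p/3) = −0.75 ln(1 − 0.426667) = −0.75 ln(0.573333)
  = −0.75 × (-0.556289) = 0.417217 substitutions/site.

0.42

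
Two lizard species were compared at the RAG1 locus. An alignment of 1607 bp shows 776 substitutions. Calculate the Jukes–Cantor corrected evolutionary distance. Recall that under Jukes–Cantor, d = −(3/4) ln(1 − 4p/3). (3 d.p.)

0.774

p = 776/1607 ≈ 0.482887.
d = −(3/4) ln(1 − 4p/3) = −0.75 ln(1 − 0.643849) = −0.75 ln(0.356151)
  = −0.75 × (-1.032400) = 0.774300 substitutions/site.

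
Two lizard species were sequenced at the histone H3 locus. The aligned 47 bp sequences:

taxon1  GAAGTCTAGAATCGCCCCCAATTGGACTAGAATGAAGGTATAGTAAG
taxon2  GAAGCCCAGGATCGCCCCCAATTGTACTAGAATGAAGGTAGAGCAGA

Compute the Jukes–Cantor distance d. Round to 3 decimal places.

The sequences differ at 8 of 47 sites (5, 7, 10, 25, 41, 44, 46, 47), so p = 8/47 ≈ 0.170213.
d = −(3/4) ln(1 − 4p/3) = −0.75 ln(1 − 0.226951) = −0.75 ln(0.773049)
  = −0.75 × (-0.257413) = 0.193060 substitutions/site.

0.193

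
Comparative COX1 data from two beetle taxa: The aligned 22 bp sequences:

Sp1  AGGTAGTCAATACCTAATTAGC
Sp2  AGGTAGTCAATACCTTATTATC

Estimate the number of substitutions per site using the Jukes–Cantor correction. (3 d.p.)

The sequences differ at 2 of 22 sites (16, 21), so p = 2/22 ≈ 0.090909.
d = −(3/4) ln(1 − 4p/3) = −0.75 ln(1 − 0.121212) = −0.75 ln(0.878788)
  = −0.75 × (-0.129212) = 0.096909 substitutions/site.

0.097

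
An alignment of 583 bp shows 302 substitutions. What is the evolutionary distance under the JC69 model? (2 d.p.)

p = 302/583 ≈ 0.51801.
d = −(3/4) ln(1 − 4p/3) = −0.75 ln(1 − 0.69068) = −0.75 ln(0.30932)
  = −0.75 × (-1.173379) = 0.880034 substitutions/site.

0.88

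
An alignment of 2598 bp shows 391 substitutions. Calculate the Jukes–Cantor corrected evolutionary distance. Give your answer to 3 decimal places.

p = 391/2598 ≈ 0.1505.
d = −(3/4) ln(1 − 4p/3) = −0.75 ln(1 − 0.200667) = −0.75 ln(0.799333)
  = −0.75 × (-0.223978) = 0.167984 substitutions/site.

0.168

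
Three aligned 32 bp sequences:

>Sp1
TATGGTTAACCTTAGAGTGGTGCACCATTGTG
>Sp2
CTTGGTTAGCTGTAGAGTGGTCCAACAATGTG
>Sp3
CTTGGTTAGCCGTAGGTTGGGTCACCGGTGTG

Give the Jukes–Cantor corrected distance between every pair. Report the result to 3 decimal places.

Sp1–Sp2: 8/32 sites differ → p = 0.25, d = −0.75 ln(1 − 0.333333) = 0.304098 ≈ 0.304.
Sp1–Sp3: 10/32 sites differ → p = 0.3125, d = −0.75 ln(1 − 0.416667) = 0.404248 ≈ 0.404.
Sp2–Sp3: 8/32 sites differ → p = 0.25, d = −0.75 ln(1 − 0.333333) = 0.304098 ≈ 0.304.

d(Sp1,Sp2) = 0.304, d(Sp1,Sp3) = 0.404, d(Sp2,Sp3) = 0.304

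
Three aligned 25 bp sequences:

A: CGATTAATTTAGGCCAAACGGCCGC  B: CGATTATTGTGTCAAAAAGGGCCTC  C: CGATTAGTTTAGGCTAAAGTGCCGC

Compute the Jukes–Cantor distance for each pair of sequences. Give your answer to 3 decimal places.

d(A,B) = 0.490, d(A,C) = 0.180, d(B,C) = 0.490

A–B: 9/25 sites differ → p = 0.36, d = −0.75 ln(1 − 0.48) = 0.490445 ≈ 0.490.
A–C: 4/25 sites differ → p = 0.16, d = −0.75 ln(1 − 0.213333) = 0.179963 ≈ 0.180.
B–C: 9/25 sites differ → p = 0.36, d = −0.75 ln(1 − 0.48) = 0.490445 ≈ 0.490.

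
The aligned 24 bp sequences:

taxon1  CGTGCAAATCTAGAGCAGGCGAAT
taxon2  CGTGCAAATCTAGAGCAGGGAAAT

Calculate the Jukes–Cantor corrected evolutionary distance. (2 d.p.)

The sequences differ at 2 of 24 sites (20, 21), so p = 2/24 ≈ 0.083333.
d = −(3/4) ln(1 − 4p/3) = −0.75 ln(1 − 0.111111) = −0.75 ln(0.888889)
  = −0.75 × (-0.117783) = 0.088337 substitutions/site.

0.09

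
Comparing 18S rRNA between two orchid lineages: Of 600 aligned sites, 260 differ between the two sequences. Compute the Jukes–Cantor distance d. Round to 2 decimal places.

0.65

p = 260/600 ≈ 0.433333.
d = −(3/4) ln(1 − 4p/3) = −0.75 ln(1 − 0.577777) = −0.75 ln(0.422223)
  = −0.75 × (-0.862222) = 0.646667 substitutions/site.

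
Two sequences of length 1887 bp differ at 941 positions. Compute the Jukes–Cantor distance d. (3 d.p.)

0.820

p = 941/1887 ≈ 0.498675.
d = −(3/4) ln(1 − 4p/3) = −0.75 ln(1 − 0.6649) = −0.75 ln(0.3351)
  = −0.75 × (-1.093326) = 0.819995 substitutions/site.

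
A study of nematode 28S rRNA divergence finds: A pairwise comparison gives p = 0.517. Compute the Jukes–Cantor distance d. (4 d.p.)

0.8768

d = −(3/4) ln(1 − 4p/3) = −0.75 ln(1 − 0.689333) = −0.75 ln(0.310667)
  = −0.75 × (-1.169034) = 0.876776 substitutions/site.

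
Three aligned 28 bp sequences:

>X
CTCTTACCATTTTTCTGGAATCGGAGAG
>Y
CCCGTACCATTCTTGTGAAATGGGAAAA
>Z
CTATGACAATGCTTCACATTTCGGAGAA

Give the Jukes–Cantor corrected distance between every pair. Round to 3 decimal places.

d(X,Y) = 0.360, d(X,Z) = 0.556, d(Y,Z) = 0.724

X–Y: 8/28 sites differ → p ≈ 0.285714, d = −0.75 ln(1 − 0.380952) = 0.359679 ≈ 0.360.
X–Z: 11/28 sites differ → p ≈ 0.392857, d = −0.75 ln(1 − 0.523809) = 0.556452 ≈ 0.556.
Y–Z: 13/28 sites differ → p ≈ 0.464286, d = −0.75 ln(1 − 0.619048) = 0.723811 ≈ 0.724.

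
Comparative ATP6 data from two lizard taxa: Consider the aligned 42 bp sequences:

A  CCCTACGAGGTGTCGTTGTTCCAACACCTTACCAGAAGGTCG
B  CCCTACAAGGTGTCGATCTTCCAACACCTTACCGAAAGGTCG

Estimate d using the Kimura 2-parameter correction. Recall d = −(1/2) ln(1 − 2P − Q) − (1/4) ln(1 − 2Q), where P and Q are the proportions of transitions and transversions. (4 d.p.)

0.1307

Of 42 sites, 3 differences are transitions and 2 are transversions, so P = 3/42 ≈ 0.071429 and Q = 2/42 ≈ 0.047619.
Under the Kimura two-parameter model, d = −½ ln(1 − 2P − Q) − ¼ ln(1 − 2Q).
1 − 2P − Q = 0.809523, giving −½ ln(0.809523) = 0.105655.
1 − 2Q = 0.904762, giving −¼ ln(0.904762) = 0.025021.
d = 0.105655 + 0.025021 = 0.130676.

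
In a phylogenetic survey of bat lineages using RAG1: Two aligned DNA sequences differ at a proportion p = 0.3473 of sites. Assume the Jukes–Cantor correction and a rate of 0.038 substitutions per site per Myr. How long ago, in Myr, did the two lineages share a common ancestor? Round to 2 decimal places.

6.14

d = −(3/4) ln(1 − 4p/3) = −0.75 ln(1 − 0.463067) = −0.75 ln(0.536933)
  = −0.75 × (-0.621882) = 0.466412 substitutions/site.
Under a molecular clock d = 2μt, so t = d/(2μ) = 0.466412 / (2 × 0.038) = 6.14 Myr.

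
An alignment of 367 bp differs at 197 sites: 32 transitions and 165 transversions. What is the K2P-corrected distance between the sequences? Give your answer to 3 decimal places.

P = 32/367 ≈ 0.087193 and Q = 165/367 ≈ 0.449591.
Under the Kimura two-parameter model, d = −½ ln(1 − 2P − Q) − ¼ ln(1 − 2Q).
1 − 2P − Q = 0.376023, giving −½ ln(0.376023) = 0.489052.
1 − 2Q = 0.100818, giving −¼ ln(0.100818) = 0.573610.
d = 0.489052 + 0.573610 = 1.062662.

1.063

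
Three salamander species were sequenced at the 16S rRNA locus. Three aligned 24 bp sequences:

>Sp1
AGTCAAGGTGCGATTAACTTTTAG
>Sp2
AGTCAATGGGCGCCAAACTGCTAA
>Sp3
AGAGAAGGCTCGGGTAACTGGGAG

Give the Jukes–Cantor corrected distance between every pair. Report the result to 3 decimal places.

d(Sp1,Sp2) = 0.441, d(Sp1,Sp3) = 0.520, d(Sp2,Sp3) = 0.708

Sp1–Sp2: 8/24 sites differ → p ≈ 0.333333, d = −0.75 ln(1 − 0.444444) = 0.440839 ≈ 0.441.
Sp1–Sp3: 9/24 sites differ → p = 0.375, d = −0.75 ln(1 − 0.5) = 0.519860 ≈ 0.520.
Sp2–Sp3: 11/24 sites differ → p ≈ 0.458333, d = −0.75 ln(1 − 0.611111) = 0.708346 ≈ 0.708.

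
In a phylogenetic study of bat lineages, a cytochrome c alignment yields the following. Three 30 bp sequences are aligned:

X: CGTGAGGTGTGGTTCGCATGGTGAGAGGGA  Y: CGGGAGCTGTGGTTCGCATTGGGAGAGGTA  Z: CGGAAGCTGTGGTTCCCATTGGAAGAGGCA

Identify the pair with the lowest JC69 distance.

X–Y: 5/30 differ, p = 0.167, d = 0.188.
X–Z: 8/30 differ, p = 0.267, d = 0.330.
Y–Z: 4/30 differ, p = 0.133, d = 0.147.
The smallest distance is between Y and Z.

Y and Z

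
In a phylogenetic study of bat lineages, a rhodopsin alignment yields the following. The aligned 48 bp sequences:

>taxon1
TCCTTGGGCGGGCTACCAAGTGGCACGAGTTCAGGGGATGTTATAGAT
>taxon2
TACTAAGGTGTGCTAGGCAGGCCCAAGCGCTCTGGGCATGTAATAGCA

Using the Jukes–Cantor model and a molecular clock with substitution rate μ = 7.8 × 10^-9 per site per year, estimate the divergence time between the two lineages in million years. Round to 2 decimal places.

The sequences differ at 19 of 48 sites, so p = 19/48 ≈ 0.395833.
d = −(3/4) ln(1 − 4p/3) = −0.75 ln(1 − 0.527777) = −0.75 ln(0.472223)
  = −0.75 × (-0.750304) = 0.562728 substitutions/site.
Under a molecular clock d = 2μt, so t = d/(2μ) = 0.562728 / (2 × 7.8 × 10^-9) = 36.07 million years.

36.07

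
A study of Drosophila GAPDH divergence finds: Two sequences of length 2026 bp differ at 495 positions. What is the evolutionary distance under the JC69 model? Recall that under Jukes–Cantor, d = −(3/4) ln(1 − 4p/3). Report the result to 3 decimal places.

0.296

p = 495/2026 ≈ 0.244324.
d = −(3/4) ln(1 − 4p/3) = −0.75 ln(1 − 0.325765) = −0.75 ln(0.674235)
  = −0.75 × (-0.394177) = 0.295633 substitutions/site.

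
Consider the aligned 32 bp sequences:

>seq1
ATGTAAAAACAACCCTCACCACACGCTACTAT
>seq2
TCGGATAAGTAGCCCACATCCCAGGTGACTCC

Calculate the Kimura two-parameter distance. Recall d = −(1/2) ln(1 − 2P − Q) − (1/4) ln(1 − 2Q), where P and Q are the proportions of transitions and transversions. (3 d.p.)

Of 32 sites, 7 differences are transitions and 8 are transversions, so P = 7/32 = 0.21875 and Q = 8/32 = 0.25.
Under the Kimura two-parameter model, d = −½ ln(1 − 2P − Q) − ¼ ln(1 − 2Q).
1 − 2P − Q = 0.3125, giving −½ ln(0.3125) = 0.581575.
1 − 2Q = 0.5, giving −¼ ln(0.5) = 0.173287.
d = 0.581575 + 0.173287 = 0.754862.

0.755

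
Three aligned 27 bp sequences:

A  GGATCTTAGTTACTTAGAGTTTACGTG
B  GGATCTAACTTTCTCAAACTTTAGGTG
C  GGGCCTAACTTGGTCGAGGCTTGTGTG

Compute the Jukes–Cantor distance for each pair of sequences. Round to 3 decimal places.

d(A,B) = 0.318, d(A,C) = 0.770, d(B,C) = 0.511

A–B: 7/27 sites differ → p ≈ 0.259259, d = −0.75 ln(1 − 0.345679) = 0.318118 ≈ 0.318.
A–C: 13/27 sites differ → p ≈ 0.481481, d = −0.75 ln(1 − 0.641975) = 0.770364 ≈ 0.770.
B–C: 10/27 sites differ → p ≈ 0.37037, d = −0.75 ln(1 − 0.493827) = 0.510658 ≈ 0.511.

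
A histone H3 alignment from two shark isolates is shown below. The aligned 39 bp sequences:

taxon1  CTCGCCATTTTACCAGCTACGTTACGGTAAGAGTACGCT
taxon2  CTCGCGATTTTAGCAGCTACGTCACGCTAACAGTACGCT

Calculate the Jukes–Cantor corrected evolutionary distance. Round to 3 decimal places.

0.141

The sequences differ at 5 of 39 sites (6, 13, 23, 27, 31), so p = 5/39 ≈ 0.128205.
d = −(3/4) ln(1 − 4p/3) = −0.75 ln(1 − 0.17094) = −0.75 ln(0.82906)
  = −0.75 × (-0.187463) = 0.140597 substitutions/site.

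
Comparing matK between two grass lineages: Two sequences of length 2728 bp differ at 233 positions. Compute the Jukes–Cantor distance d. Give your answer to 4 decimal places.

0.0907

p = 233/2728 ≈ 0.085411.
d = −(3/4) ln(1 − 4p/3) = −0.75 ln(1 − 0.113881) = −0.75 ln(0.886119)
  = −0.75 × (-0.120904) = 0.090678 substitutions/site.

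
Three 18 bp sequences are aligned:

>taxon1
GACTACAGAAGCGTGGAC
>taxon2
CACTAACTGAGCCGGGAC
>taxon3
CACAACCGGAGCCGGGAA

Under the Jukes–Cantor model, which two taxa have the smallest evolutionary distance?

taxon1–taxon2: 7/18 differ, p = 0.389, d = 0.548.
taxon1–taxon3: 7/18 differ, p = 0.389, d = 0.548.
taxon2–taxon3: 4/18 differ, p = 0.222, d = 0.264.
The smallest distance is between taxon2 and taxon3.

taxon2 and taxon3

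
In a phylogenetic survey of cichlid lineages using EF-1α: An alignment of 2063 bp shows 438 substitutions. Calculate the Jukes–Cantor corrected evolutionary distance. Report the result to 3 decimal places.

0.250

p = 438/2063 ≈ 0.212312.
d = −(3/4) ln(1 − 4p/3) = −0.75 ln(1 − 0.283083) = −0.75 ln(0.716917)
  = −0.75 × (-0.332795) = 0.249596 substitutions/site.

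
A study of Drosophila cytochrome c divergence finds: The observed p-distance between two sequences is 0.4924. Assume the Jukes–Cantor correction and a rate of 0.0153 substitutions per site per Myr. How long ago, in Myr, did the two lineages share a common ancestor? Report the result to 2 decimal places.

26.19

d = −(3/4) ln(1 − 4p/3) = −0.75 ln(1 − 0.656533) = −0.75 ln(0.343467)
  = −0.75 × (-1.068664) = 0.801498 substitutions/site.
Under a molecular clock d = 2μt, so t = d/(2μ) = 0.801498 / (2 × 0.0153) = 26.19 Myr.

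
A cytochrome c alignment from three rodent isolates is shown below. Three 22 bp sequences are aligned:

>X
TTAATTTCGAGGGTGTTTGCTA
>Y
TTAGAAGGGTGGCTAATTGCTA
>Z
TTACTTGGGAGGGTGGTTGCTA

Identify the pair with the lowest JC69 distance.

X and Z

X–Y: 9/22 differ, p = 0.409, d = 0.591.
X–Z: 4/22 differ, p = 0.182, d = 0.208.
Y–Z: 7/22 differ, p = 0.318, d = 0.414.
The smallest distance is between X and Z.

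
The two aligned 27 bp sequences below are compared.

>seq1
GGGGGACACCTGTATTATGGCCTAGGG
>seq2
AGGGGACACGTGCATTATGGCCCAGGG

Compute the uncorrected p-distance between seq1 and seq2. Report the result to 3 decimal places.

The sequences differ at 4 of 27 positions (sites 1, 10, 13, 23).
p = 4/27 = 0.148148… ≈ 0.148 (to 3 d.p.).

0.148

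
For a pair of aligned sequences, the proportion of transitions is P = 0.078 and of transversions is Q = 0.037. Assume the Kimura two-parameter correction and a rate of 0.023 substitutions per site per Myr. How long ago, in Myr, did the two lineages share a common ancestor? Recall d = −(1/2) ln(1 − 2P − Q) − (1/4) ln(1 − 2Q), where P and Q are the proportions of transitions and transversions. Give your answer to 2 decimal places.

2.75

Under the Kimura two-parameter model, d = −½ ln(1 − 2P − Q) − ¼ ln(1 − 2Q).
1 − 2P − Q = 0.807, giving −½ ln(0.807) = 0.107216.
1 − 2Q = 0.926, giving −¼ ln(0.926) = 0.019220.
d = 0.107216 + 0.019220 = 0.126436.
Under a molecular clock d = 2μt, so t = d/(2μ) = 0.126436 / (2 × 0.023) = 2.75 Myr.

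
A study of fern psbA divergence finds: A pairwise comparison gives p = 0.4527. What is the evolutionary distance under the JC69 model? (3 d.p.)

d = −(3/4) ln(1 − 4p/3) = −0.75 ln(1 − 0.6036) = −0.75 ln(0.3964)
  = −0.75 × (-0.925331) = 0.693998 substitutions/site.

0.694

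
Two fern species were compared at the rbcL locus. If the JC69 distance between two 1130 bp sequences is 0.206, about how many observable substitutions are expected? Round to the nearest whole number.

204

Invert JC69: p = (3/4)(1 − e^(−4d/3)) = 0.75 × (1 − e^(-0.274667)) = 0.75 × (1 − 0.759825) = 0.180131.
Expected differing sites = pL ≈ 0.180131 × 1130 = 203.54803 ≈ 204.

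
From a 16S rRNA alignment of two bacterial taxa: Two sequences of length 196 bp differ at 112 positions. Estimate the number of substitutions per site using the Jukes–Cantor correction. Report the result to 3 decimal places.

p = 112/196 ≈ 0.571429.
d = −(3/4) ln(1 − 4p/3) = −0.75 ln(1 − 0.761905) = −0.75 ln(0.238095)
  = −0.75 × (-1.435086) = 1.076315 substitutions/site.

1.076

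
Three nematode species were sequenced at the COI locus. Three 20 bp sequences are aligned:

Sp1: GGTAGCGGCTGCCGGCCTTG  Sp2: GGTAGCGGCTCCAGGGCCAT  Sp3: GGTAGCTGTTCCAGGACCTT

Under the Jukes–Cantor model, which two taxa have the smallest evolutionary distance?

Sp1–Sp2: 6/20 differ, p = 0.300, d = 0.383.
Sp1–Sp3: 7/20 differ, p = 0.350, d = 0.471.
Sp2–Sp3: 4/20 differ, p = 0.200, d = 0.233.
The smallest distance is between Sp2 and Sp3.

Sp2 and Sp3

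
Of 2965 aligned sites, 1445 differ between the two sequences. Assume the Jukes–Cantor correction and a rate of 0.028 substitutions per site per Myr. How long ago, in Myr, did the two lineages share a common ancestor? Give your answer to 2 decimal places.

14.05

p = 1445/2965 ≈ 0.487352.
d = −(3/4) ln(1 − 4p/3) = −0.75 ln(1 − 0.649803) = −0.75 ln(0.350197)
  = −0.75 × (-1.049259) = 0.786944 substitutions/site.
Under a molecular clock d = 2μt, so t = d/(2μ) = 0.786944 / (2 × 0.028) = 14.05 Myr.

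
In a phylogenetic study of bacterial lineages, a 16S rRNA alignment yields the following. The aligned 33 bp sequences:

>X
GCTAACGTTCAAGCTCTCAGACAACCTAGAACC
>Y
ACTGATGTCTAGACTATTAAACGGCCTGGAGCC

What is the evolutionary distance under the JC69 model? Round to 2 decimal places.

The sequences differ at 14 of 33 sites, so p = 14/33 ≈ 0.424242.
d = −(3/4) ln(1 − 4p/3) = −0.75 ln(1 − 0.565656) = −0.75 ln(0.434344)
  = −0.75 × (-0.833918) = 0.625439 substitutions/site.

0.63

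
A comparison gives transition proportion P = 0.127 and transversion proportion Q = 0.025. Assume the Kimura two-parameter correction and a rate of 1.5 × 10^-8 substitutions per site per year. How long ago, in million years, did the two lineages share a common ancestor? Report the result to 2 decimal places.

5.88

Under the Kimura two-parameter model, d = −½ ln(1 − 2P − Q) − ¼ ln(1 − 2Q).
1 − 2P − Q = 0.721, giving −½ ln(0.721) = 0.163558.
1 − 2Q = 0.95, giving −¼ ln(0.95) = 0.012823.
d = 0.163558 + 0.012823 = 0.176381.
Under a molecular clock d = 2μt, so t = d/(2μ) = 0.176381 / (2 × 1.5 × 10^-8) = 5.88 million years.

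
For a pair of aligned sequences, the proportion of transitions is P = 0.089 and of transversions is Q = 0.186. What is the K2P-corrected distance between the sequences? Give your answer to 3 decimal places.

0.343

Under the Kimura two-parameter model, d = −½ ln(1 − 2P − Q) − ¼ ln(1 − 2Q).
1 − 2P − Q = 0.636, giving −½ ln(0.636) = 0.226278.
1 − 2Q = 0.628, giving −¼ ln(0.628) = 0.116304.
d = 0.226278 + 0.116304 = 0.342582.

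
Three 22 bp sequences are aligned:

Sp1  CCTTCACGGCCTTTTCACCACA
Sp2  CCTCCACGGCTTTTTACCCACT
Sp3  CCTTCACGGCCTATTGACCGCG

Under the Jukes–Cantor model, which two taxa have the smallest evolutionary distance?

Sp1 and Sp3

Sp1–Sp2: 5/22 differ, p = 0.227, d = 0.271.
Sp1–Sp3: 4/22 differ, p = 0.182, d = 0.208.
Sp2–Sp3: 7/22 differ, p = 0.318, d = 0.414.
The smallest distance is between Sp1 and Sp3.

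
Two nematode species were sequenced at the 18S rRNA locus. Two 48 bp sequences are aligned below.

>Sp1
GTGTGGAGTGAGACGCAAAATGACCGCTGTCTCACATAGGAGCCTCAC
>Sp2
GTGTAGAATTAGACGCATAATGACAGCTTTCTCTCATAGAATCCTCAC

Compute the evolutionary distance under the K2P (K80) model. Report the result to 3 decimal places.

0.216

Of 48 sites, 3 differences are transitions and 6 are transversions, so P = 3/48 = 0.0625 and Q = 6/48 = 0.125.
Under the Kimura two-parameter model, d = −½ ln(1 − 2P − Q) − ¼ ln(1 − 2Q).
1 − 2P − Q = 0.75, giving −½ ln(0.75) = 0.143841.
1 − 2Q = 0.75, giving −¼ ln(0.75) = 0.071921.
d = 0.143841 + 0.071921 = 0.215762.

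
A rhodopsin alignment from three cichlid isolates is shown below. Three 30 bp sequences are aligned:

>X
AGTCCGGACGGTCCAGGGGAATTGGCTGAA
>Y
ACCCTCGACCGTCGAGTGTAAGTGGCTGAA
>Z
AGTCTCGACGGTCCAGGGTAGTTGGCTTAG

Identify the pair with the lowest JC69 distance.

X and Z

X–Y: 9/30 differ, p = 0.300, d = 0.383.
X–Z: 6/30 differ, p = 0.200, d = 0.233.
Y–Z: 9/30 differ, p = 0.300, d = 0.383.
The smallest distance is between X and Z.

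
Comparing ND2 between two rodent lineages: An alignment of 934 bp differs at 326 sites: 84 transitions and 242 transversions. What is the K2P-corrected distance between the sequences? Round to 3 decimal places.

0.472

P = 84/934 ≈ 0.089936 and Q = 242/934 ≈ 0.259101.
Under the Kimura two-parameter model, d = −½ ln(1 − 2P − Q) − ¼ ln(1 − 2Q).
1 − 2P − Q = 0.561027, giving −½ ln(0.561027) = 0.288993.
1 − 2Q = 0.481798, giving −¼ ln(0.481798) = 0.182558.
d = 0.288993 + 0.182558 = 0.471551.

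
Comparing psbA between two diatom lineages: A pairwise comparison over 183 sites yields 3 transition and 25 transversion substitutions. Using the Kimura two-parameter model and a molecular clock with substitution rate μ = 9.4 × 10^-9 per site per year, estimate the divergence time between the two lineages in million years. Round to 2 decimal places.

9.18

P = 3/183 ≈ 0.016393 and Q = 25/183 ≈ 0.136612.
Under the Kimura two-parameter model, d = −½ ln(1 − 2P − Q) − ¼ ln(1 − 2Q).
1 − 2P − Q = 0.830602, giving −½ ln(0.830602) = 0.092802.
1 − 2Q = 0.726776, giving −¼ ln(0.726776) = 0.079784.
d = 0.092802 + 0.079784 = 0.172586.
Under a molecular clock d = 2μt, so t = d/(2μ) = 0.172586 / (2 × 9.4 × 10^-9) = 9.18 million years.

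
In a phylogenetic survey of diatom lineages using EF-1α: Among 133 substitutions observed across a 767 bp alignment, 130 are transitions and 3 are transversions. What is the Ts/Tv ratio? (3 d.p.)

R = 130/3 = 43.333333… ≈ 43.333 (to 3 d.p.).

43.333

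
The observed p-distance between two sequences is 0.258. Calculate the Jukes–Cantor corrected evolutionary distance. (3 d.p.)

0.316

d = −(3/4) ln(1 − 4p/3) = −0.75 ln(1 − 0.344) = −0.75 ln(0.656)
  = −0.75 × (-0.421594) = 0.316196 substitutions/site.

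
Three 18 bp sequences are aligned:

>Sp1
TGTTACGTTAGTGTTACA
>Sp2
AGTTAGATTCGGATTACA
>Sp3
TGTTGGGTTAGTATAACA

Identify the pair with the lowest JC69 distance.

Sp1 and Sp3

Sp1–Sp2: 6/18 differ, p = 0.333, d = 0.441.
Sp1–Sp3: 4/18 differ, p = 0.222, d = 0.264.
Sp2–Sp3: 6/18 differ, p = 0.333, d = 0.441.
The smallest distance is between Sp1 and Sp3.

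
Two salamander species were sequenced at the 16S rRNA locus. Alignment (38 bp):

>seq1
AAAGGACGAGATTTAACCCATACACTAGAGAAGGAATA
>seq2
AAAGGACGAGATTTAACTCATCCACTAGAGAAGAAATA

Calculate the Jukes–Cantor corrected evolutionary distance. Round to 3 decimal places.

The sequences differ at 3 of 38 sites (18, 22, 34), so p = 3/38 ≈ 0.078947.
d = −(3/4) ln(1 − 4p/3) = −0.75 ln(1 − 0.105263) = −0.75 ln(0.894737)
  = −0.75 × (-0.111225) = 0.083419 substitutions/site.

0.083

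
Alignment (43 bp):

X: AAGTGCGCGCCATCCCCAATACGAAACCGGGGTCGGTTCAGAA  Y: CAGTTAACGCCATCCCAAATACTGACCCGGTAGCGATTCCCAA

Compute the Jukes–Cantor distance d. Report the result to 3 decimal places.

The sequences differ at 14 of 43 sites, so p = 14/43 ≈ 0.325581.
d = −(3/4) ln(1 − 4p/3) = −0.75 ln(1 − 0.434108) = −0.75 ln(0.565892)
  = −0.75 × (-0.569352) = 0.427014 substitutions/site.

0.427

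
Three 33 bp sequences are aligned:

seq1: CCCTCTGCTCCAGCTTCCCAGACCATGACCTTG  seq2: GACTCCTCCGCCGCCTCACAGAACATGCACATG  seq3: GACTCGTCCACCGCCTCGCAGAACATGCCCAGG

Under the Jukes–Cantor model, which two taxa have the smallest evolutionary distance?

seq1–seq2: 13/33 differ, p = 0.394, d = 0.559.
seq1–seq3: 13/33 differ, p = 0.394, d = 0.559.
seq2–seq3: 5/33 differ, p = 0.152, d = 0.169.
The smallest distance is between seq2 and seq3.

seq2 and seq3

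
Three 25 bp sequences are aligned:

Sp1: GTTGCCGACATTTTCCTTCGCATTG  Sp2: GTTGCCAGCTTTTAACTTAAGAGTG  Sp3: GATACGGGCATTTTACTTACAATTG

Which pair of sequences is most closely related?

Sp1 and Sp3

Sp1–Sp2: 9/25 differ, p = 0.360, d = 0.490.
Sp1–Sp3: 8/25 differ, p = 0.320, d = 0.417.
Sp2–Sp3: 9/25 differ, p = 0.360, d = 0.490.
The smallest distance is between Sp1 and Sp3.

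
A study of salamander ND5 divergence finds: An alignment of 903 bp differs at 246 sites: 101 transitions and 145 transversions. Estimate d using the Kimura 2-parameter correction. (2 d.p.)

0.34

P = 101/903 ≈ 0.111849 and Q = 145/903 ≈ 0.160576.
Under the Kimura two-parameter model, d = −½ ln(1 − 2P − Q) − ¼ ln(1 − 2Q).
1 − 2P − Q = 0.615726, giving −½ ln(0.615726) = 0.242477.
1 − 2Q = 0.678848, giving −¼ ln(0.678848) = 0.096840.
d = 0.242477 + 0.096840 = 0.339317.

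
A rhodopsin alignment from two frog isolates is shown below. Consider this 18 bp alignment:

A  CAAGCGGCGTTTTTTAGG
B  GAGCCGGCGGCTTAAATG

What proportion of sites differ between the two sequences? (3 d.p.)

0.444

The sequences differ at 8 of 18 positions (sites 1, 3, 4, 10, 11, 14, 15, 17).
p = 8/18 = 0.444444… ≈ 0.444 (to 3 d.p.).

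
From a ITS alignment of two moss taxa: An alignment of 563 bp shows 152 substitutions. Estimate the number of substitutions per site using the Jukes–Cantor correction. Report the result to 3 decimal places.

p = 152/563 ≈ 0.269982.
d = −(3/4) ln(1 − 4p/3) = −0.75 ln(1 − 0.359976) = −0.75 ln(0.640024)
  = −0.75 × (-0.446250) = 0.334688 substitutions/site.

0.335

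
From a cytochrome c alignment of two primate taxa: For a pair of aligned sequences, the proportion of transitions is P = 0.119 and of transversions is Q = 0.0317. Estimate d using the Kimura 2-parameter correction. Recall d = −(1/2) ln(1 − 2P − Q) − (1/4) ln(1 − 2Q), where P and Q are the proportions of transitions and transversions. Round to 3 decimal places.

0.174

Under the Kimura two-parameter model, d = −½ ln(1 − 2P − Q) − ¼ ln(1 − 2Q).
1 − 2P − Q = 0.7303, giving −½ ln(0.7303) = 0.157150.
1 − 2Q = 0.9366, giving −¼ ln(0.9366) = 0.016375.
d = 0.157150 + 0.016375 = 0.173525.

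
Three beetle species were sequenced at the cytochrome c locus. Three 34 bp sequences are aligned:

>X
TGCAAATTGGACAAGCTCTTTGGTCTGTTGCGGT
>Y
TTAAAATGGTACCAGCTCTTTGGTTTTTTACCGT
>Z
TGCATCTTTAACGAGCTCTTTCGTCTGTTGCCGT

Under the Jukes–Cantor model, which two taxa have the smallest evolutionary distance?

X–Y: 9/34 differ, p = 0.265, d = 0.326.
X–Z: 7/34 differ, p = 0.206, d = 0.241.
Y–Z: 12/34 differ, p = 0.353, d = 0.477.
The smallest distance is between X and Z.

X and Z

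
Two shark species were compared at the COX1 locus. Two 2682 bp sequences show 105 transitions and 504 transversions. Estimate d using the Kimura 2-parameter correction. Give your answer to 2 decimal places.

P = 105/2682 ≈ 0.03915 and Q = 504/2682 ≈ 0.187919.
Under the Kimura two-parameter model, d = −½ ln(1 − 2P − Q) − ¼ ln(1 − 2Q).
1 − 2P − Q = 0.733781, giving −½ ln(0.733781) = 0.154772.
1 − 2Q = 0.624162, giving −¼ ln(0.624162) = 0.117836.
d = 0.154772 + 0.117836 = 0.272608.

0.27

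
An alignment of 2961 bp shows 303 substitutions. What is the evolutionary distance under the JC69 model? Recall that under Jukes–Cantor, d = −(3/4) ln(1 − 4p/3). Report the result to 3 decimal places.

0.110

p = 303/2961 ≈ 0.10233.
d = −(3/4) ln(1 − 4p/3) = −0.75 ln(1 − 0.13644) = −0.75 ln(0.86356)
  = −0.75 × (-0.146692) = 0.110019 substitutions/site.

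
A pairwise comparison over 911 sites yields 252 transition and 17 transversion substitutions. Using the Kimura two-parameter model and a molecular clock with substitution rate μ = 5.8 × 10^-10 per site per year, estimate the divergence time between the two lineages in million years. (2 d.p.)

373.89

P = 252/911 ≈ 0.276619 and Q = 17/911 ≈ 0.018661.
Under the Kimura two-parameter model, d = −½ ln(1 − 2P − Q) − ¼ ln(1 − 2Q).
1 − 2P − Q = 0.428101, giving −½ ln(0.428101) = 0.424198.
1 − 2Q = 0.962678, giving −¼ ln(0.962678) = 0.009509.
d = 0.424198 + 0.009509 = 0.433707.
Under a molecular clock d = 2μt, so t = d/(2μ) = 0.433707 / (2 × 5.8 × 10^-10) = 373.89 million years.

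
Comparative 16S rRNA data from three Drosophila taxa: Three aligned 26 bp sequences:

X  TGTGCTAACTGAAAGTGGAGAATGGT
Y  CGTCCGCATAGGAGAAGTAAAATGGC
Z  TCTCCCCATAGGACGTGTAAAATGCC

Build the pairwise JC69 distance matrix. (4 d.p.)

d(X,Y) = 0.8240, d(X,Z) = 0.7166, d(Y,Z) = 0.3335

X–Y: 13/26 sites differ → p = 0.5, d = −0.75 ln(1 − 0.666667) = 0.823960 ≈ 0.8240.
X–Z: 12/26 sites differ → p ≈ 0.461538, d = −0.75 ln(1 − 0.615384) = 0.716632 ≈ 0.7166.
Y–Z: 7/26 sites differ → p ≈ 0.269231, d = −0.75 ln(1 − 0.358975) = 0.333515 ≈ 0.3335.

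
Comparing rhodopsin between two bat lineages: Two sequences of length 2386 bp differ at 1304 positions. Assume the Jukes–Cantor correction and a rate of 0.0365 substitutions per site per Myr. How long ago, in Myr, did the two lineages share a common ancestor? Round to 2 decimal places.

p = 1304/2386 ≈ 0.546521.
d = −(3/4) ln(1 − 4p/3) = −0.75 ln(1 − 0.728695) = −0.75 ln(0.271305)
  = −0.75 × (-1.304512) = 0.978384 substitutions/site.
Under a molecular clock d = 2μt, so t = d/(2μ) = 0.978384 / (2 × 0.0365) = 13.40 Myr.

13.40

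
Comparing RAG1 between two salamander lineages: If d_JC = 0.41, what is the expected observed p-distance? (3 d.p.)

p = (3/4)(1 − e^(−4d/3)) = 0.75 × (1 − e^(-0.546667)) = 0.75 × (1 − 0.578876) = 0.315843.

0.316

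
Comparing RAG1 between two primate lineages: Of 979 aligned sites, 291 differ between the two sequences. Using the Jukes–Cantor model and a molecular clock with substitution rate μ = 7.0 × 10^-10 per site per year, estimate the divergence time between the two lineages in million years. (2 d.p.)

270.38

p = 291/979 ≈ 0.297242.
d = −(3/4) ln(1 − 4p/3) = −0.75 ln(1 − 0.396323) = −0.75 ln(0.603677)
  = −0.75 × (-0.504716) = 0.378537 substitutions/site.
Under a molecular clock d = 2μt, so t = d/(2μ) = 0.378537 / (2 × 7.0 × 10^-10) = 270.38 million years.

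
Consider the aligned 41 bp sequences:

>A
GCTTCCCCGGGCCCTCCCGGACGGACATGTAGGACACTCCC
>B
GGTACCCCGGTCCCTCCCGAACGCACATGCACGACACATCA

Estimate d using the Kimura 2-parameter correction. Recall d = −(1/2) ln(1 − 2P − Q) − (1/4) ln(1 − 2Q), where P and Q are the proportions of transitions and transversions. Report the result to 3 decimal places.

Of 41 sites, 3 differences are transitions and 7 are transversions, so P = 3/41 ≈ 0.073171 and Q = 7/41 ≈ 0.170732.
Under the Kimura two-parameter model, d = −½ ln(1 − 2P − Q) − ¼ ln(1 − 2Q).
1 − 2P − Q = 0.682926, giving −½ ln(0.682926) = 0.190684.
1 − 2Q = 0.658536, giving −¼ ln(0.658536) = 0.104434.
d = 0.190684 + 0.104434 = 0.295118.

0.295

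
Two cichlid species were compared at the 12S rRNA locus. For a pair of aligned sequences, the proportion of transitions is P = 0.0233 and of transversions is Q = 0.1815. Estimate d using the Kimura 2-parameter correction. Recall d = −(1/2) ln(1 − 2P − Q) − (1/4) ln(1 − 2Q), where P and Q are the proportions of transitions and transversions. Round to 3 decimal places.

0.242

Under the Kimura two-parameter model, d = −½ ln(1 − 2P − Q) − ¼ ln(1 − 2Q).
1 − 2P − Q = 0.7719, giving −½ ln(0.7719) = 0.129450.
1 − 2Q = 0.637, giving −¼ ln(0.637) = 0.112746.
d = 0.129450 + 0.112746 = 0.242196.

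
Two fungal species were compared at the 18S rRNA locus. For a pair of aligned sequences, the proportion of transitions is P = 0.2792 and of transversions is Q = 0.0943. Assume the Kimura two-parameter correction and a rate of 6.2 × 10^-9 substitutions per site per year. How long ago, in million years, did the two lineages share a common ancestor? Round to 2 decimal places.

Under the Kimura two-parameter model, d = −½ ln(1 − 2P − Q) − ¼ ln(1 − 2Q).
1 − 2P − Q = 0.3473, giving −½ ln(0.3473) = 0.528783.
1 − 2Q = 0.8114, giving −¼ ln(0.8114) = 0.052249.
d = 0.528783 + 0.052249 = 0.581032.
Under a molecular clock d = 2μt, so t = d/(2μ) = 0.581032 / (2 × 6.2 × 10^-9) = 46.86 million years.

46.86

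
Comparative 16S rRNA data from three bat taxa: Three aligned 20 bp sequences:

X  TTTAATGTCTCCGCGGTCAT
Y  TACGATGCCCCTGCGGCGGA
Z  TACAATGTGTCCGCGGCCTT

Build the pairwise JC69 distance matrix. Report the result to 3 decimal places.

X–Y: 10/20 sites differ → p = 0.5, d = −0.75 ln(1 − 0.666667) = 0.823960 ≈ 0.824.
X–Z: 5/20 sites differ → p = 0.25, d = −0.75 ln(1 − 0.333333) = 0.304098 ≈ 0.304.
Y–Z: 8/20 sites differ → p = 0.4, d = −0.75 ln(1 − 0.533333) = 0.571605 ≈ 0.572.

d(X,Y) = 0.824, d(X,Z) = 0.304, d(Y,Z) = 0.572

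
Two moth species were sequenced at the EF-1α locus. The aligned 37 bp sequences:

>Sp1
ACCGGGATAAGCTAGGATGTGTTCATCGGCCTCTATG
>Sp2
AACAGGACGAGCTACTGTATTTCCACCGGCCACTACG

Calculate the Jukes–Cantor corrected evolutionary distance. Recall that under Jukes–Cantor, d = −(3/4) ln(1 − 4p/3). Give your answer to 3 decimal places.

The sequences differ at 13 of 37 sites, so p = 13/37 ≈ 0.351351.
d = −(3/4) ln(1 − 4p/3) = −0.75 ln(1 − 0.468468) = −0.75 ln(0.531532)
  = −0.75 × (-0.631992) = 0.473994 substitutions/site.

0.474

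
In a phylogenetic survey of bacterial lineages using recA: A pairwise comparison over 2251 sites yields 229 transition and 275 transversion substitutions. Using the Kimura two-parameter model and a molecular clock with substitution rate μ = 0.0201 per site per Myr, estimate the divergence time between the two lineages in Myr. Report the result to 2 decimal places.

6.64

P = 229/2251 ≈ 0.101733 and Q = 275/2251 ≈ 0.122168.
Under the Kimura two-parameter model, d = −½ ln(1 − 2P − Q) − ¼ ln(1 − 2Q).
1 − 2P − Q = 0.674366, giving −½ ln(0.674366) = 0.196991.
1 − 2Q = 0.755664, giving −¼ ln(0.755664) = 0.070040.
d = 0.196991 + 0.070040 = 0.267031.
Under a molecular clock d = 2μt, so t = d/(2μ) = 0.267031 / (2 × 0.0201) = 6.64 Myr.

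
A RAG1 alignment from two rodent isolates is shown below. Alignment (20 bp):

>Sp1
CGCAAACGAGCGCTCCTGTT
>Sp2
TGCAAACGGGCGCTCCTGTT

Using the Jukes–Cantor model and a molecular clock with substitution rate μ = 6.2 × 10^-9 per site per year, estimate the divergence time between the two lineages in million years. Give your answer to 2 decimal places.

8.66

The sequences differ at 2 of 20 sites (1, 9), so p = 2/20 = 0.1.
d = −(3/4) ln(1 − 4p/3) = −0.75 ln(1 − 0.133333) = −0.75 ln(0.866667)
  = −0.75 × (-0.143100) = 0.107325 substitutions/site.
Under a molecular clock d = 2μt, so t = d/(2μ) = 0.107325 / (2 × 6.2 × 10^-9) = 8.66 million years.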